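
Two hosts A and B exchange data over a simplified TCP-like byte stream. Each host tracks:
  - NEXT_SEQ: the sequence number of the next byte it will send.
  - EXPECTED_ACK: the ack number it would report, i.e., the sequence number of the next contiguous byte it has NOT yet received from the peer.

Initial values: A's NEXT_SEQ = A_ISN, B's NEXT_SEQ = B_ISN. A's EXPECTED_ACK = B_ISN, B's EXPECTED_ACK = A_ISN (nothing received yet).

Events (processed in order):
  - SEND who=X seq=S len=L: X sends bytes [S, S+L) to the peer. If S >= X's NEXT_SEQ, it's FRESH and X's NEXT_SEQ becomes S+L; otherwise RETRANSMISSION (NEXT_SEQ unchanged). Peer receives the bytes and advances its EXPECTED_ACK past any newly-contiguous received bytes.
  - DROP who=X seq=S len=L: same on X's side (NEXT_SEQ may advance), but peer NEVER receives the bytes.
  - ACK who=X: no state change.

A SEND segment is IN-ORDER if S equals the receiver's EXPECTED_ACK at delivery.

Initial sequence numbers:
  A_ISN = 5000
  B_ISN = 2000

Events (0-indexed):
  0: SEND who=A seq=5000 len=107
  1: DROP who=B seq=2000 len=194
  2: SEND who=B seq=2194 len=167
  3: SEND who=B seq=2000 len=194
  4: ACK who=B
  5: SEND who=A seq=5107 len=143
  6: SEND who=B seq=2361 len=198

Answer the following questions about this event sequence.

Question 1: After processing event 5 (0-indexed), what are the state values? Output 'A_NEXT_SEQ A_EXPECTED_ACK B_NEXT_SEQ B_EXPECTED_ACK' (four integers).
After event 0: A_seq=5107 A_ack=2000 B_seq=2000 B_ack=5107
After event 1: A_seq=5107 A_ack=2000 B_seq=2194 B_ack=5107
After event 2: A_seq=5107 A_ack=2000 B_seq=2361 B_ack=5107
After event 3: A_seq=5107 A_ack=2361 B_seq=2361 B_ack=5107
After event 4: A_seq=5107 A_ack=2361 B_seq=2361 B_ack=5107
After event 5: A_seq=5250 A_ack=2361 B_seq=2361 B_ack=5250

5250 2361 2361 5250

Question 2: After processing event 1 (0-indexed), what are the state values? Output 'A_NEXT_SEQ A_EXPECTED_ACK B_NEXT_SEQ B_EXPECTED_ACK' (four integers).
After event 0: A_seq=5107 A_ack=2000 B_seq=2000 B_ack=5107
After event 1: A_seq=5107 A_ack=2000 B_seq=2194 B_ack=5107

5107 2000 2194 5107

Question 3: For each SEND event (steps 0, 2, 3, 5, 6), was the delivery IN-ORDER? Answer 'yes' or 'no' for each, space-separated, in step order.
Answer: yes no yes yes yes

Derivation:
Step 0: SEND seq=5000 -> in-order
Step 2: SEND seq=2194 -> out-of-order
Step 3: SEND seq=2000 -> in-order
Step 5: SEND seq=5107 -> in-order
Step 6: SEND seq=2361 -> in-order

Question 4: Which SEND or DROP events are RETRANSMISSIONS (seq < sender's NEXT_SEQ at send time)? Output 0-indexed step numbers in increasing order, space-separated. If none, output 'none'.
Step 0: SEND seq=5000 -> fresh
Step 1: DROP seq=2000 -> fresh
Step 2: SEND seq=2194 -> fresh
Step 3: SEND seq=2000 -> retransmit
Step 5: SEND seq=5107 -> fresh
Step 6: SEND seq=2361 -> fresh

Answer: 3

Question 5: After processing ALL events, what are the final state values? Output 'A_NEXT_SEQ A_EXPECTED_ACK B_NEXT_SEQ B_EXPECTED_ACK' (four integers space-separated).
Answer: 5250 2559 2559 5250

Derivation:
After event 0: A_seq=5107 A_ack=2000 B_seq=2000 B_ack=5107
After event 1: A_seq=5107 A_ack=2000 B_seq=2194 B_ack=5107
After event 2: A_seq=5107 A_ack=2000 B_seq=2361 B_ack=5107
After event 3: A_seq=5107 A_ack=2361 B_seq=2361 B_ack=5107
After event 4: A_seq=5107 A_ack=2361 B_seq=2361 B_ack=5107
After event 5: A_seq=5250 A_ack=2361 B_seq=2361 B_ack=5250
After event 6: A_seq=5250 A_ack=2559 B_seq=2559 B_ack=5250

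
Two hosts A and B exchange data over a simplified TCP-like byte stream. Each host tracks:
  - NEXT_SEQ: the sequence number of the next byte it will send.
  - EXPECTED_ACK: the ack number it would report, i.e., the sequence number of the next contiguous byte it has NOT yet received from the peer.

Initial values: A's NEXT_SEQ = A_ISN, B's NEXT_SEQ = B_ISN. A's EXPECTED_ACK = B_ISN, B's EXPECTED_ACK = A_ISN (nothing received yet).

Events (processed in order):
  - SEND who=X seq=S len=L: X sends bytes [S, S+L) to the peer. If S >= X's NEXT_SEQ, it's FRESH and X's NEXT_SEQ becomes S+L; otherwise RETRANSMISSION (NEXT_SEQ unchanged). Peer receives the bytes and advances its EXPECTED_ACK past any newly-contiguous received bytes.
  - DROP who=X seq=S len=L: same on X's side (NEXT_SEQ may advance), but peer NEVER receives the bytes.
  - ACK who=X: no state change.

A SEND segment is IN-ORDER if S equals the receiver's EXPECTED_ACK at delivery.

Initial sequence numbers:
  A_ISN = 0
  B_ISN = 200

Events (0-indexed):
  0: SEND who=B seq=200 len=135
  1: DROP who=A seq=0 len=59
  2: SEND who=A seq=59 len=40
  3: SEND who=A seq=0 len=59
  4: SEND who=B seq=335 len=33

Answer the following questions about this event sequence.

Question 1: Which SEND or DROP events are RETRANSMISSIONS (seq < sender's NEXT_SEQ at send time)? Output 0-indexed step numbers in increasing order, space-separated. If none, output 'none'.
Step 0: SEND seq=200 -> fresh
Step 1: DROP seq=0 -> fresh
Step 2: SEND seq=59 -> fresh
Step 3: SEND seq=0 -> retransmit
Step 4: SEND seq=335 -> fresh

Answer: 3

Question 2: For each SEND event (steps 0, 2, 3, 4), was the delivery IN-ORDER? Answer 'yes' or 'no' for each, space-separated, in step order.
Step 0: SEND seq=200 -> in-order
Step 2: SEND seq=59 -> out-of-order
Step 3: SEND seq=0 -> in-order
Step 4: SEND seq=335 -> in-order

Answer: yes no yes yes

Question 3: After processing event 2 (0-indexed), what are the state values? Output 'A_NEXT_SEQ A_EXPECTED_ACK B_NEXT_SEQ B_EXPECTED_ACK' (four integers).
After event 0: A_seq=0 A_ack=335 B_seq=335 B_ack=0
After event 1: A_seq=59 A_ack=335 B_seq=335 B_ack=0
After event 2: A_seq=99 A_ack=335 B_seq=335 B_ack=0

99 335 335 0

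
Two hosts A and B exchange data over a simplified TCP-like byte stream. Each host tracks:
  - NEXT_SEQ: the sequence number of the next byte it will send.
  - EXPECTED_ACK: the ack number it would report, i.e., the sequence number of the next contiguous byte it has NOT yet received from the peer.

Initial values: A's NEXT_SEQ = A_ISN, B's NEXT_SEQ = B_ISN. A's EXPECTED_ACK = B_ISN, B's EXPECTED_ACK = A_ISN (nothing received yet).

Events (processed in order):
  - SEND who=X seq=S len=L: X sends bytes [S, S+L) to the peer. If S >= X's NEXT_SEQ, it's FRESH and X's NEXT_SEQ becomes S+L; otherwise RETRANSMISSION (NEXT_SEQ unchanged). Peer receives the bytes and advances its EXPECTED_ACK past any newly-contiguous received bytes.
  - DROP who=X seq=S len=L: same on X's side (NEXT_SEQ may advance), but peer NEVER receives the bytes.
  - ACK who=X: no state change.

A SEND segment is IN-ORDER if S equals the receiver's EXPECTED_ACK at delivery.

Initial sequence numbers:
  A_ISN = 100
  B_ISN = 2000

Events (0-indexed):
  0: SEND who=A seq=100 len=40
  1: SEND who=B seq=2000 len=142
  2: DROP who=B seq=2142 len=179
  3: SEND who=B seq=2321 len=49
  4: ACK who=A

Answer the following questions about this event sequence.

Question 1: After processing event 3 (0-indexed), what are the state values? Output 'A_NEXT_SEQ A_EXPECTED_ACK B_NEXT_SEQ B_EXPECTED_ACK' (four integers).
After event 0: A_seq=140 A_ack=2000 B_seq=2000 B_ack=140
After event 1: A_seq=140 A_ack=2142 B_seq=2142 B_ack=140
After event 2: A_seq=140 A_ack=2142 B_seq=2321 B_ack=140
After event 3: A_seq=140 A_ack=2142 B_seq=2370 B_ack=140

140 2142 2370 140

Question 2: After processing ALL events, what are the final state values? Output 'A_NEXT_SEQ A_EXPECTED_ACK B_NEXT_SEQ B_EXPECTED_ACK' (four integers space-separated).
After event 0: A_seq=140 A_ack=2000 B_seq=2000 B_ack=140
After event 1: A_seq=140 A_ack=2142 B_seq=2142 B_ack=140
After event 2: A_seq=140 A_ack=2142 B_seq=2321 B_ack=140
After event 3: A_seq=140 A_ack=2142 B_seq=2370 B_ack=140
After event 4: A_seq=140 A_ack=2142 B_seq=2370 B_ack=140

Answer: 140 2142 2370 140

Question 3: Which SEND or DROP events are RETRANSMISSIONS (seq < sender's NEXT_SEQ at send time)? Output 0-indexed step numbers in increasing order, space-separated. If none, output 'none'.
Answer: none

Derivation:
Step 0: SEND seq=100 -> fresh
Step 1: SEND seq=2000 -> fresh
Step 2: DROP seq=2142 -> fresh
Step 3: SEND seq=2321 -> fresh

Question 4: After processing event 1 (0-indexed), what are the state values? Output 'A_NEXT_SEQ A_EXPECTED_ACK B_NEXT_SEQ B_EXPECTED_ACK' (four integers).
After event 0: A_seq=140 A_ack=2000 B_seq=2000 B_ack=140
After event 1: A_seq=140 A_ack=2142 B_seq=2142 B_ack=140

140 2142 2142 140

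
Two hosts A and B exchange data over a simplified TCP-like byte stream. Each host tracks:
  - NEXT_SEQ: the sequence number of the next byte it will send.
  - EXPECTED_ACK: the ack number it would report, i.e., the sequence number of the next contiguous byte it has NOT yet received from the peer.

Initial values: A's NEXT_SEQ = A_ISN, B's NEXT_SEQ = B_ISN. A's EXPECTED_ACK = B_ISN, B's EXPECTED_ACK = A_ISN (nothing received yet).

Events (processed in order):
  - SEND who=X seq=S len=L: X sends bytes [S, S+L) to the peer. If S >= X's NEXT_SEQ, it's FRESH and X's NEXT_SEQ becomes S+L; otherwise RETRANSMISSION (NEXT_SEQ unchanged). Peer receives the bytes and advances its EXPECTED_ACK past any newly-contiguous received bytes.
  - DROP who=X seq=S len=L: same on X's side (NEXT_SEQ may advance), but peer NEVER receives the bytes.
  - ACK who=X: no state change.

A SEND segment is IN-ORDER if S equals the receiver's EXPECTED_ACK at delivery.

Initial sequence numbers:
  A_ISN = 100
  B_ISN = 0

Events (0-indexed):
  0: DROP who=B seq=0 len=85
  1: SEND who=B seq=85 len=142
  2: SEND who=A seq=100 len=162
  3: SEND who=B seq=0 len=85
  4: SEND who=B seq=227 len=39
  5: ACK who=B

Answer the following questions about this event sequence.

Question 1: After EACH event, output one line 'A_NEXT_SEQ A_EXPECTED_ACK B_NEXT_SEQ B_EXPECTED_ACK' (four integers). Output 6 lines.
100 0 85 100
100 0 227 100
262 0 227 262
262 227 227 262
262 266 266 262
262 266 266 262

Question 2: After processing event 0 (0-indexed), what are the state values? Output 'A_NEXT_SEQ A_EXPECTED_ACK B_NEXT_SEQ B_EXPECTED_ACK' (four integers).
After event 0: A_seq=100 A_ack=0 B_seq=85 B_ack=100

100 0 85 100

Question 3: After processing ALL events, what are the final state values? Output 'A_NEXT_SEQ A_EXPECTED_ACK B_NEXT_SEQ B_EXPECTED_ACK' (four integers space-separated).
Answer: 262 266 266 262

Derivation:
After event 0: A_seq=100 A_ack=0 B_seq=85 B_ack=100
After event 1: A_seq=100 A_ack=0 B_seq=227 B_ack=100
After event 2: A_seq=262 A_ack=0 B_seq=227 B_ack=262
After event 3: A_seq=262 A_ack=227 B_seq=227 B_ack=262
After event 4: A_seq=262 A_ack=266 B_seq=266 B_ack=262
After event 5: A_seq=262 A_ack=266 B_seq=266 B_ack=262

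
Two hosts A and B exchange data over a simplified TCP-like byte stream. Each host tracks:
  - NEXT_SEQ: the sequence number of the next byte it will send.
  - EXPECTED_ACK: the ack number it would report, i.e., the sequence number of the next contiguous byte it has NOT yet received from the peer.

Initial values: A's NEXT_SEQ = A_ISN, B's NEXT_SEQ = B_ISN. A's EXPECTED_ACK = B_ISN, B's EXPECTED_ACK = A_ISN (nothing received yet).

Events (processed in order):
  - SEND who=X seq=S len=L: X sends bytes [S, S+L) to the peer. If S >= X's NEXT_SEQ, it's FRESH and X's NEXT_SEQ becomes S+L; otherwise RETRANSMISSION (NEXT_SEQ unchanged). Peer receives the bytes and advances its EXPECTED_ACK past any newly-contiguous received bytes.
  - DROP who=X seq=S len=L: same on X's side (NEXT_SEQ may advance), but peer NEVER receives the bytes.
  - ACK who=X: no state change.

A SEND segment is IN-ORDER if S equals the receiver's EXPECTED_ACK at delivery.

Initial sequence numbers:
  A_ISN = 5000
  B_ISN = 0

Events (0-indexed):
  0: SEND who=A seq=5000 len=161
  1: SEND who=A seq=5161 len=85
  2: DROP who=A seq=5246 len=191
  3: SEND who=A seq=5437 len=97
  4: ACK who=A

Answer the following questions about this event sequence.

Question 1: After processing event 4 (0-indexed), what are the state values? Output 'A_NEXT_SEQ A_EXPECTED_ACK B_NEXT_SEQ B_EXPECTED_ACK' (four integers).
After event 0: A_seq=5161 A_ack=0 B_seq=0 B_ack=5161
After event 1: A_seq=5246 A_ack=0 B_seq=0 B_ack=5246
After event 2: A_seq=5437 A_ack=0 B_seq=0 B_ack=5246
After event 3: A_seq=5534 A_ack=0 B_seq=0 B_ack=5246
After event 4: A_seq=5534 A_ack=0 B_seq=0 B_ack=5246

5534 0 0 5246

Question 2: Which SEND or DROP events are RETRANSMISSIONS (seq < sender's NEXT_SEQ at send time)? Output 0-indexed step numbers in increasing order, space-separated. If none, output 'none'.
Answer: none

Derivation:
Step 0: SEND seq=5000 -> fresh
Step 1: SEND seq=5161 -> fresh
Step 2: DROP seq=5246 -> fresh
Step 3: SEND seq=5437 -> fresh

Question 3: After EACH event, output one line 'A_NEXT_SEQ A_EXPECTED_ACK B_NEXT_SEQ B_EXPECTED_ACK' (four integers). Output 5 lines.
5161 0 0 5161
5246 0 0 5246
5437 0 0 5246
5534 0 0 5246
5534 0 0 5246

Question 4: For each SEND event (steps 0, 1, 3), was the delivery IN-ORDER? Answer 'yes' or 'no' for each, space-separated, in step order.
Answer: yes yes no

Derivation:
Step 0: SEND seq=5000 -> in-order
Step 1: SEND seq=5161 -> in-order
Step 3: SEND seq=5437 -> out-of-order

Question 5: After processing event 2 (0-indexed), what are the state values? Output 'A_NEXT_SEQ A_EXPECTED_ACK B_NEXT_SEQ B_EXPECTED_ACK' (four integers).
After event 0: A_seq=5161 A_ack=0 B_seq=0 B_ack=5161
After event 1: A_seq=5246 A_ack=0 B_seq=0 B_ack=5246
After event 2: A_seq=5437 A_ack=0 B_seq=0 B_ack=5246

5437 0 0 5246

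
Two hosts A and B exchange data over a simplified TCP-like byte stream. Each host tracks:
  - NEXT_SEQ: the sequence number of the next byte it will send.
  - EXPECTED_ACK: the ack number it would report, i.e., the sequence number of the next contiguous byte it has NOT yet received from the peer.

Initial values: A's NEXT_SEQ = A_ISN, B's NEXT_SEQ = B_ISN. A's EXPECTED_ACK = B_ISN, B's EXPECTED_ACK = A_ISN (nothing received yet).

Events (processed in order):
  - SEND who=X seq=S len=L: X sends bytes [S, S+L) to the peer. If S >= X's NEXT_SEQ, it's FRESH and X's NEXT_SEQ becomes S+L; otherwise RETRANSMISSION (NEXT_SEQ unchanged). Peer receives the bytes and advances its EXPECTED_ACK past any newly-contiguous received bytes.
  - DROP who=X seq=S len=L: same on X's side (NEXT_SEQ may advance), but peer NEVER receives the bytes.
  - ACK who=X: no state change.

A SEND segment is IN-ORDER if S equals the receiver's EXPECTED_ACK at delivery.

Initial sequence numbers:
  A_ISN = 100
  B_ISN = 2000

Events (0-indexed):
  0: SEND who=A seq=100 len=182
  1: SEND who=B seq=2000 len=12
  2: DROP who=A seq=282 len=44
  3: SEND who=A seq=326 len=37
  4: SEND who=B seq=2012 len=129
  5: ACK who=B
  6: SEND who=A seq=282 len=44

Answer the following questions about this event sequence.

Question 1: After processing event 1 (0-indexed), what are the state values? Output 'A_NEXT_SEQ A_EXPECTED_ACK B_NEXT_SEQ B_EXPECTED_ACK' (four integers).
After event 0: A_seq=282 A_ack=2000 B_seq=2000 B_ack=282
After event 1: A_seq=282 A_ack=2012 B_seq=2012 B_ack=282

282 2012 2012 282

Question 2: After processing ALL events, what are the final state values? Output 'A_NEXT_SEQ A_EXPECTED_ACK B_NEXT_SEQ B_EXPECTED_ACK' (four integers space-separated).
After event 0: A_seq=282 A_ack=2000 B_seq=2000 B_ack=282
After event 1: A_seq=282 A_ack=2012 B_seq=2012 B_ack=282
After event 2: A_seq=326 A_ack=2012 B_seq=2012 B_ack=282
After event 3: A_seq=363 A_ack=2012 B_seq=2012 B_ack=282
After event 4: A_seq=363 A_ack=2141 B_seq=2141 B_ack=282
After event 5: A_seq=363 A_ack=2141 B_seq=2141 B_ack=282
After event 6: A_seq=363 A_ack=2141 B_seq=2141 B_ack=363

Answer: 363 2141 2141 363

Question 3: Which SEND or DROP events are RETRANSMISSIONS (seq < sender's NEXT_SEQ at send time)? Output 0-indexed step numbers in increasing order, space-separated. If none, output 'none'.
Step 0: SEND seq=100 -> fresh
Step 1: SEND seq=2000 -> fresh
Step 2: DROP seq=282 -> fresh
Step 3: SEND seq=326 -> fresh
Step 4: SEND seq=2012 -> fresh
Step 6: SEND seq=282 -> retransmit

Answer: 6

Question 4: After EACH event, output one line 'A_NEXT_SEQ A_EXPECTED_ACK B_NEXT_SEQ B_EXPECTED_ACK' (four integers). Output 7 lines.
282 2000 2000 282
282 2012 2012 282
326 2012 2012 282
363 2012 2012 282
363 2141 2141 282
363 2141 2141 282
363 2141 2141 363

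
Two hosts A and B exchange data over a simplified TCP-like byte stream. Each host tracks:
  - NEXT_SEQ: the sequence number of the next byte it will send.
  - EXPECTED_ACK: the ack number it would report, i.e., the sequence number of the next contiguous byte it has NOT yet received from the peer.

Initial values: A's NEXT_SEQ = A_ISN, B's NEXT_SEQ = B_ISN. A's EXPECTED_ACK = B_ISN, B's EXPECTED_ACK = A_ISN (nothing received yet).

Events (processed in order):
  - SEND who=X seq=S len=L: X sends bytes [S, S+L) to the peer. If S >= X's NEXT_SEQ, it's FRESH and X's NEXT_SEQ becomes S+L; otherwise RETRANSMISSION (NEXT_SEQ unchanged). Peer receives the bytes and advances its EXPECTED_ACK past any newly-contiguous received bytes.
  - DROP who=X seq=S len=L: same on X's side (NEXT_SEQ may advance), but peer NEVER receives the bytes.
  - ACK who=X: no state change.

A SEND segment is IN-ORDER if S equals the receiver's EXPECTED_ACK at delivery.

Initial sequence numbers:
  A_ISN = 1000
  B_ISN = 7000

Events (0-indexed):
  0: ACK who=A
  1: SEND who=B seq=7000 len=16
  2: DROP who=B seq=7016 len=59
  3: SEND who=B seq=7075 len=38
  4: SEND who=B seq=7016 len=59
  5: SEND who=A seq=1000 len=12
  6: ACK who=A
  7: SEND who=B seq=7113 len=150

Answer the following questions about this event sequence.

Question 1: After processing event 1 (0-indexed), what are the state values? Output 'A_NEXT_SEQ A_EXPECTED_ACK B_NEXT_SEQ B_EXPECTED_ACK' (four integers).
After event 0: A_seq=1000 A_ack=7000 B_seq=7000 B_ack=1000
After event 1: A_seq=1000 A_ack=7016 B_seq=7016 B_ack=1000

1000 7016 7016 1000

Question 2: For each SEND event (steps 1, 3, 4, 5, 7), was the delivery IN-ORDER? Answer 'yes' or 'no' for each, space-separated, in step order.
Answer: yes no yes yes yes

Derivation:
Step 1: SEND seq=7000 -> in-order
Step 3: SEND seq=7075 -> out-of-order
Step 4: SEND seq=7016 -> in-order
Step 5: SEND seq=1000 -> in-order
Step 7: SEND seq=7113 -> in-order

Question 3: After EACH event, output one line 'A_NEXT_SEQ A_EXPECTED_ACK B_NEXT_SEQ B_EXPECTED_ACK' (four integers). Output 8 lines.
1000 7000 7000 1000
1000 7016 7016 1000
1000 7016 7075 1000
1000 7016 7113 1000
1000 7113 7113 1000
1012 7113 7113 1012
1012 7113 7113 1012
1012 7263 7263 1012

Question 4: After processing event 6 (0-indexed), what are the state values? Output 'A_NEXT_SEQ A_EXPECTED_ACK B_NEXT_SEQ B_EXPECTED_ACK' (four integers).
After event 0: A_seq=1000 A_ack=7000 B_seq=7000 B_ack=1000
After event 1: A_seq=1000 A_ack=7016 B_seq=7016 B_ack=1000
After event 2: A_seq=1000 A_ack=7016 B_seq=7075 B_ack=1000
After event 3: A_seq=1000 A_ack=7016 B_seq=7113 B_ack=1000
After event 4: A_seq=1000 A_ack=7113 B_seq=7113 B_ack=1000
After event 5: A_seq=1012 A_ack=7113 B_seq=7113 B_ack=1012
After event 6: A_seq=1012 A_ack=7113 B_seq=7113 B_ack=1012

1012 7113 7113 1012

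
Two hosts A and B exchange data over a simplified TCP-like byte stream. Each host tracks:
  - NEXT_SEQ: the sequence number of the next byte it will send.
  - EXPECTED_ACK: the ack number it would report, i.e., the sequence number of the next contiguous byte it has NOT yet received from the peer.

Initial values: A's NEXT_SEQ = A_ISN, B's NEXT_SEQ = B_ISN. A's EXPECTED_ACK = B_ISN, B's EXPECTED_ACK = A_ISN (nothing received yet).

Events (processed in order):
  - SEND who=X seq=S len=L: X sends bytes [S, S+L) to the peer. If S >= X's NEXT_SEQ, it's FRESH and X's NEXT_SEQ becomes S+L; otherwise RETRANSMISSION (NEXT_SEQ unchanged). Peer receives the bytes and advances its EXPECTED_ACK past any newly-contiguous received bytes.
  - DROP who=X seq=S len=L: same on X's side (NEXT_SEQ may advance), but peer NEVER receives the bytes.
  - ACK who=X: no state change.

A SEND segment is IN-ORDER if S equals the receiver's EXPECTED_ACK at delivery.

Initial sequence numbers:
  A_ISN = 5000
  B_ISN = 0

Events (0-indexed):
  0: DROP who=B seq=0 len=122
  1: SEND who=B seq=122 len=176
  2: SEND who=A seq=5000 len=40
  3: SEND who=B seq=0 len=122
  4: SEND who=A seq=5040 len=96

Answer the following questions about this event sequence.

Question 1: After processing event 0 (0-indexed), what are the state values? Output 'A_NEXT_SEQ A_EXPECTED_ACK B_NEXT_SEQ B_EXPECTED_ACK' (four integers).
After event 0: A_seq=5000 A_ack=0 B_seq=122 B_ack=5000

5000 0 122 5000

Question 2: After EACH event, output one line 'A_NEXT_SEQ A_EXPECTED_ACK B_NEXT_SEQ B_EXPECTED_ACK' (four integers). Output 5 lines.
5000 0 122 5000
5000 0 298 5000
5040 0 298 5040
5040 298 298 5040
5136 298 298 5136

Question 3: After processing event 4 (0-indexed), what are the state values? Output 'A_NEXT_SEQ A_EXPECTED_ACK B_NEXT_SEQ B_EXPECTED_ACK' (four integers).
After event 0: A_seq=5000 A_ack=0 B_seq=122 B_ack=5000
After event 1: A_seq=5000 A_ack=0 B_seq=298 B_ack=5000
After event 2: A_seq=5040 A_ack=0 B_seq=298 B_ack=5040
After event 3: A_seq=5040 A_ack=298 B_seq=298 B_ack=5040
After event 4: A_seq=5136 A_ack=298 B_seq=298 B_ack=5136

5136 298 298 5136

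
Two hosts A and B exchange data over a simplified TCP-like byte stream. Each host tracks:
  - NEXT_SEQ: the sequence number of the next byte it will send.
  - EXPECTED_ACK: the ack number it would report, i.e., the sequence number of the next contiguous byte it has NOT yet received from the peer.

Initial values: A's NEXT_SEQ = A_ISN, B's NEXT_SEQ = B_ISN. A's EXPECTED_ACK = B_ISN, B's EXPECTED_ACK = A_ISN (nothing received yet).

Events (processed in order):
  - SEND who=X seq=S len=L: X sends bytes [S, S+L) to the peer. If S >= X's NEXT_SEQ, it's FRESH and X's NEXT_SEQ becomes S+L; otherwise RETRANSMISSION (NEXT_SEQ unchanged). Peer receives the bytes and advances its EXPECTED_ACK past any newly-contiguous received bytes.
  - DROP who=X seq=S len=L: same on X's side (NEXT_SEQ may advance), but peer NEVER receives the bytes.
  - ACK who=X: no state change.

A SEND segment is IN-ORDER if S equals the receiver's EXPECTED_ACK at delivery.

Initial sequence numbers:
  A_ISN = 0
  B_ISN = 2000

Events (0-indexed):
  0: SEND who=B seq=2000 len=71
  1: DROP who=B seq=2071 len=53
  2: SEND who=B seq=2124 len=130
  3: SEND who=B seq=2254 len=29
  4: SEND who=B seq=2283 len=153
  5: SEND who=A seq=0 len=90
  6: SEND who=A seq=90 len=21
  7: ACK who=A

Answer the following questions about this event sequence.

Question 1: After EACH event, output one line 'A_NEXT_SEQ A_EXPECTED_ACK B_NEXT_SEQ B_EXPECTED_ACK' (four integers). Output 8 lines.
0 2071 2071 0
0 2071 2124 0
0 2071 2254 0
0 2071 2283 0
0 2071 2436 0
90 2071 2436 90
111 2071 2436 111
111 2071 2436 111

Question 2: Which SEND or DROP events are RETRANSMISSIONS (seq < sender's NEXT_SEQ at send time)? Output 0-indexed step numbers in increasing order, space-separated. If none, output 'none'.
Answer: none

Derivation:
Step 0: SEND seq=2000 -> fresh
Step 1: DROP seq=2071 -> fresh
Step 2: SEND seq=2124 -> fresh
Step 3: SEND seq=2254 -> fresh
Step 4: SEND seq=2283 -> fresh
Step 5: SEND seq=0 -> fresh
Step 6: SEND seq=90 -> fresh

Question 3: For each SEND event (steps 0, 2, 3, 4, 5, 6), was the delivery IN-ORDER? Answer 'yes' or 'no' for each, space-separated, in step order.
Answer: yes no no no yes yes

Derivation:
Step 0: SEND seq=2000 -> in-order
Step 2: SEND seq=2124 -> out-of-order
Step 3: SEND seq=2254 -> out-of-order
Step 4: SEND seq=2283 -> out-of-order
Step 5: SEND seq=0 -> in-order
Step 6: SEND seq=90 -> in-order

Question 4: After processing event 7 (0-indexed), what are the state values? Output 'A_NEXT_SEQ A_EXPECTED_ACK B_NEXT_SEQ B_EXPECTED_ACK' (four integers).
After event 0: A_seq=0 A_ack=2071 B_seq=2071 B_ack=0
After event 1: A_seq=0 A_ack=2071 B_seq=2124 B_ack=0
After event 2: A_seq=0 A_ack=2071 B_seq=2254 B_ack=0
After event 3: A_seq=0 A_ack=2071 B_seq=2283 B_ack=0
After event 4: A_seq=0 A_ack=2071 B_seq=2436 B_ack=0
After event 5: A_seq=90 A_ack=2071 B_seq=2436 B_ack=90
After event 6: A_seq=111 A_ack=2071 B_seq=2436 B_ack=111
After event 7: A_seq=111 A_ack=2071 B_seq=2436 B_ack=111

111 2071 2436 111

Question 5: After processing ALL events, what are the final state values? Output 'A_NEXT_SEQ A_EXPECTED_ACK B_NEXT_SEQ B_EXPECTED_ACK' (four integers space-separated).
After event 0: A_seq=0 A_ack=2071 B_seq=2071 B_ack=0
After event 1: A_seq=0 A_ack=2071 B_seq=2124 B_ack=0
After event 2: A_seq=0 A_ack=2071 B_seq=2254 B_ack=0
After event 3: A_seq=0 A_ack=2071 B_seq=2283 B_ack=0
After event 4: A_seq=0 A_ack=2071 B_seq=2436 B_ack=0
After event 5: A_seq=90 A_ack=2071 B_seq=2436 B_ack=90
After event 6: A_seq=111 A_ack=2071 B_seq=2436 B_ack=111
After event 7: A_seq=111 A_ack=2071 B_seq=2436 B_ack=111

Answer: 111 2071 2436 111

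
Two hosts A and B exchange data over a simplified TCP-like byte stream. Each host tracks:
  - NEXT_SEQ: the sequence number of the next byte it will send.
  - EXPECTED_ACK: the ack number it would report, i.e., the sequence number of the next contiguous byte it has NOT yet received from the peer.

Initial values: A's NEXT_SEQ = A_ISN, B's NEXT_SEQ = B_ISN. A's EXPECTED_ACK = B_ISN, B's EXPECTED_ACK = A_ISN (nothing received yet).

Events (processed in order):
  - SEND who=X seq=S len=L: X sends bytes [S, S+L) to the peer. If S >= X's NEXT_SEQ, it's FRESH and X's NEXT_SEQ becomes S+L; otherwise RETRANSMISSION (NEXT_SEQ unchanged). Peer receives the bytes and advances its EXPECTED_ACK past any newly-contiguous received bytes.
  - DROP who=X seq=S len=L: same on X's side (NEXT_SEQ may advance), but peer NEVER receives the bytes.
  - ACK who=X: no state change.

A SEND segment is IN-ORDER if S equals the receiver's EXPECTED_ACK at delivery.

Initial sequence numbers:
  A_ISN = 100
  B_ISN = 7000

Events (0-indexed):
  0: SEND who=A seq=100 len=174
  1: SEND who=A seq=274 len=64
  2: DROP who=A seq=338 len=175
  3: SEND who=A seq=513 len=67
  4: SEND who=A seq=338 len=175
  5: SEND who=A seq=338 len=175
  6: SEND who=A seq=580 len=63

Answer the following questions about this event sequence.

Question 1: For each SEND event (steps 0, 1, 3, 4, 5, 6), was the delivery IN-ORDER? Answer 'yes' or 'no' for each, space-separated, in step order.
Step 0: SEND seq=100 -> in-order
Step 1: SEND seq=274 -> in-order
Step 3: SEND seq=513 -> out-of-order
Step 4: SEND seq=338 -> in-order
Step 5: SEND seq=338 -> out-of-order
Step 6: SEND seq=580 -> in-order

Answer: yes yes no yes no yes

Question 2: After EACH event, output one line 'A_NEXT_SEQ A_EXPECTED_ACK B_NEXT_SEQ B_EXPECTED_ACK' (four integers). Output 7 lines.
274 7000 7000 274
338 7000 7000 338
513 7000 7000 338
580 7000 7000 338
580 7000 7000 580
580 7000 7000 580
643 7000 7000 643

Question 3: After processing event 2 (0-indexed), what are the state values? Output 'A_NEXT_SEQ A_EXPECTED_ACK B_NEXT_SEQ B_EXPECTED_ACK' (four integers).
After event 0: A_seq=274 A_ack=7000 B_seq=7000 B_ack=274
After event 1: A_seq=338 A_ack=7000 B_seq=7000 B_ack=338
After event 2: A_seq=513 A_ack=7000 B_seq=7000 B_ack=338

513 7000 7000 338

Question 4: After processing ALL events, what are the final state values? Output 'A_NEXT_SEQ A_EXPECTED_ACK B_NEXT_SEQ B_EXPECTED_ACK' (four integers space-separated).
Answer: 643 7000 7000 643

Derivation:
After event 0: A_seq=274 A_ack=7000 B_seq=7000 B_ack=274
After event 1: A_seq=338 A_ack=7000 B_seq=7000 B_ack=338
After event 2: A_seq=513 A_ack=7000 B_seq=7000 B_ack=338
After event 3: A_seq=580 A_ack=7000 B_seq=7000 B_ack=338
After event 4: A_seq=580 A_ack=7000 B_seq=7000 B_ack=580
After event 5: A_seq=580 A_ack=7000 B_seq=7000 B_ack=580
After event 6: A_seq=643 A_ack=7000 B_seq=7000 B_ack=643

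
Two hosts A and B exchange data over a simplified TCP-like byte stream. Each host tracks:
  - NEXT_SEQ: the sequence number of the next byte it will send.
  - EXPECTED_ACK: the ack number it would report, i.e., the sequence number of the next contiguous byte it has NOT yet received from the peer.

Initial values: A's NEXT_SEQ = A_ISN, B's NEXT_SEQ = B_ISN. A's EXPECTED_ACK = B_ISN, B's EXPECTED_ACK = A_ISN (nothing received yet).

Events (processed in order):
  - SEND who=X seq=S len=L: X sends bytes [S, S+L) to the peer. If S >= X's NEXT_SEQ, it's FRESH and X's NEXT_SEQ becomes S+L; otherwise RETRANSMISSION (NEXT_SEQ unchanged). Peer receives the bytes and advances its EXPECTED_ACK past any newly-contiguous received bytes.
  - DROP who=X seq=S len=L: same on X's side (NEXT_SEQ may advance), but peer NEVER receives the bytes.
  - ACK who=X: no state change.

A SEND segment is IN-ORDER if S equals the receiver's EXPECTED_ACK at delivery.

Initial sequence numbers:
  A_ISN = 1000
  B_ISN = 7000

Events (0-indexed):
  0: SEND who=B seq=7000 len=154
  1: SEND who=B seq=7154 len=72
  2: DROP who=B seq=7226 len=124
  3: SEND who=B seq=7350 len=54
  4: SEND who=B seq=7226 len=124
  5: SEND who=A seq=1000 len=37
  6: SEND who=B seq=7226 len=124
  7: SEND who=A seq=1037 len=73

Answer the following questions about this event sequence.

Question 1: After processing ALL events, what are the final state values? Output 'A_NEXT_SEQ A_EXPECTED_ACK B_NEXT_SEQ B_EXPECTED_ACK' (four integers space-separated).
Answer: 1110 7404 7404 1110

Derivation:
After event 0: A_seq=1000 A_ack=7154 B_seq=7154 B_ack=1000
After event 1: A_seq=1000 A_ack=7226 B_seq=7226 B_ack=1000
After event 2: A_seq=1000 A_ack=7226 B_seq=7350 B_ack=1000
After event 3: A_seq=1000 A_ack=7226 B_seq=7404 B_ack=1000
After event 4: A_seq=1000 A_ack=7404 B_seq=7404 B_ack=1000
After event 5: A_seq=1037 A_ack=7404 B_seq=7404 B_ack=1037
After event 6: A_seq=1037 A_ack=7404 B_seq=7404 B_ack=1037
After event 7: A_seq=1110 A_ack=7404 B_seq=7404 B_ack=1110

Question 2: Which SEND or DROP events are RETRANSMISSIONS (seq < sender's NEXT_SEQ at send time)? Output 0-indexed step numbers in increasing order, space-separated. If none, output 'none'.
Answer: 4 6

Derivation:
Step 0: SEND seq=7000 -> fresh
Step 1: SEND seq=7154 -> fresh
Step 2: DROP seq=7226 -> fresh
Step 3: SEND seq=7350 -> fresh
Step 4: SEND seq=7226 -> retransmit
Step 5: SEND seq=1000 -> fresh
Step 6: SEND seq=7226 -> retransmit
Step 7: SEND seq=1037 -> fresh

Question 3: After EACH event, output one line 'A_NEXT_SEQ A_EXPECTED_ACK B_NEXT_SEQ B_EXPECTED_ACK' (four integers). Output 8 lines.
1000 7154 7154 1000
1000 7226 7226 1000
1000 7226 7350 1000
1000 7226 7404 1000
1000 7404 7404 1000
1037 7404 7404 1037
1037 7404 7404 1037
1110 7404 7404 1110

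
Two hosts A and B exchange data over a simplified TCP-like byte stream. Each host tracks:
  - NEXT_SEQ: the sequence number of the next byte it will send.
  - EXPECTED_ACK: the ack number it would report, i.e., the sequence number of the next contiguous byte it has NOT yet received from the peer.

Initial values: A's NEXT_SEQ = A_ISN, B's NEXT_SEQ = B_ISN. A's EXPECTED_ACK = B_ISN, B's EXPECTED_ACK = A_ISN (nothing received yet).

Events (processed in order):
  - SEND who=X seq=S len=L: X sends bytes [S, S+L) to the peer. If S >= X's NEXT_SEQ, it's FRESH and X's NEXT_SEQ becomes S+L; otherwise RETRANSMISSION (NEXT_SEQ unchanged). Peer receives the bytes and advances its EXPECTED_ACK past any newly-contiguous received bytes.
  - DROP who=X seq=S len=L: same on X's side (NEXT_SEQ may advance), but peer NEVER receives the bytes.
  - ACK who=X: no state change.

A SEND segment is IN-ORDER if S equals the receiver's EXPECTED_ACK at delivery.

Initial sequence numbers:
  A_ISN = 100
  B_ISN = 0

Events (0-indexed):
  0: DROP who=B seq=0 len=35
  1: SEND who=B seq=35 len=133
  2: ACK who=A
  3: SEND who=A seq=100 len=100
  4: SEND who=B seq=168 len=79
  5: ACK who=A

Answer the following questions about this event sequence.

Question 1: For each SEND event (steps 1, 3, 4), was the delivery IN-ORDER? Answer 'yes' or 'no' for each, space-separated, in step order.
Step 1: SEND seq=35 -> out-of-order
Step 3: SEND seq=100 -> in-order
Step 4: SEND seq=168 -> out-of-order

Answer: no yes no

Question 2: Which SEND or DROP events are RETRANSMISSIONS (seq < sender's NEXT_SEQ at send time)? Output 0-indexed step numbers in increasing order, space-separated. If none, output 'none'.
Step 0: DROP seq=0 -> fresh
Step 1: SEND seq=35 -> fresh
Step 3: SEND seq=100 -> fresh
Step 4: SEND seq=168 -> fresh

Answer: none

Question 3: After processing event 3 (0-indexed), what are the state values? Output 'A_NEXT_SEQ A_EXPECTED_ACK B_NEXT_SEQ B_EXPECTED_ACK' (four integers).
After event 0: A_seq=100 A_ack=0 B_seq=35 B_ack=100
After event 1: A_seq=100 A_ack=0 B_seq=168 B_ack=100
After event 2: A_seq=100 A_ack=0 B_seq=168 B_ack=100
After event 3: A_seq=200 A_ack=0 B_seq=168 B_ack=200

200 0 168 200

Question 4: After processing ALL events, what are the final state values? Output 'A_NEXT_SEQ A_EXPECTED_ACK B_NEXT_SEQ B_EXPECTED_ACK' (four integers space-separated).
After event 0: A_seq=100 A_ack=0 B_seq=35 B_ack=100
After event 1: A_seq=100 A_ack=0 B_seq=168 B_ack=100
After event 2: A_seq=100 A_ack=0 B_seq=168 B_ack=100
After event 3: A_seq=200 A_ack=0 B_seq=168 B_ack=200
After event 4: A_seq=200 A_ack=0 B_seq=247 B_ack=200
After event 5: A_seq=200 A_ack=0 B_seq=247 B_ack=200

Answer: 200 0 247 200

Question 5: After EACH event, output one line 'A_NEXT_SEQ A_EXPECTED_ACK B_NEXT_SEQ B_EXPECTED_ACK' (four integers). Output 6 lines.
100 0 35 100
100 0 168 100
100 0 168 100
200 0 168 200
200 0 247 200
200 0 247 200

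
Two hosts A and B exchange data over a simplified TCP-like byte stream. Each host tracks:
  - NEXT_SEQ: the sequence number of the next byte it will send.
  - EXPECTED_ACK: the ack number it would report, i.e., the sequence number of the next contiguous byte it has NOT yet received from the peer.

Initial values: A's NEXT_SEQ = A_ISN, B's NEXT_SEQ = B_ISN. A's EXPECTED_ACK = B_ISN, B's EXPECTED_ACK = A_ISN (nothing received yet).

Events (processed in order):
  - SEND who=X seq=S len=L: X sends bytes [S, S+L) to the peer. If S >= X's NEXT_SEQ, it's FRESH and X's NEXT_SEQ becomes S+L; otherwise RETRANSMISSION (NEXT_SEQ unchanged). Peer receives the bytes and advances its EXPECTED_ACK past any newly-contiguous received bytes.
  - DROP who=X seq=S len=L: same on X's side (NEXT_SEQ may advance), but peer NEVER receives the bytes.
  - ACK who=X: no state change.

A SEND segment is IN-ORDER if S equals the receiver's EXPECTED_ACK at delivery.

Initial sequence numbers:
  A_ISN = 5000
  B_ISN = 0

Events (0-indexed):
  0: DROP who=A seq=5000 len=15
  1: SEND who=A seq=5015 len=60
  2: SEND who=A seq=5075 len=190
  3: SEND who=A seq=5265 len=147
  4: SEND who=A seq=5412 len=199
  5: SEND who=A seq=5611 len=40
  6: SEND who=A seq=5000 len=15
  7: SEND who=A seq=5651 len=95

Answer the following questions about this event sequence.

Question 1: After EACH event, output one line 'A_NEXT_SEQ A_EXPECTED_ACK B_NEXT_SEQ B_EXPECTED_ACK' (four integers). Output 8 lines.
5015 0 0 5000
5075 0 0 5000
5265 0 0 5000
5412 0 0 5000
5611 0 0 5000
5651 0 0 5000
5651 0 0 5651
5746 0 0 5746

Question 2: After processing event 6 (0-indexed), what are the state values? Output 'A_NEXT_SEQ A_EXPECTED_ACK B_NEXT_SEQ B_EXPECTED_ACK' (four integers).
After event 0: A_seq=5015 A_ack=0 B_seq=0 B_ack=5000
After event 1: A_seq=5075 A_ack=0 B_seq=0 B_ack=5000
After event 2: A_seq=5265 A_ack=0 B_seq=0 B_ack=5000
After event 3: A_seq=5412 A_ack=0 B_seq=0 B_ack=5000
After event 4: A_seq=5611 A_ack=0 B_seq=0 B_ack=5000
After event 5: A_seq=5651 A_ack=0 B_seq=0 B_ack=5000
After event 6: A_seq=5651 A_ack=0 B_seq=0 B_ack=5651

5651 0 0 5651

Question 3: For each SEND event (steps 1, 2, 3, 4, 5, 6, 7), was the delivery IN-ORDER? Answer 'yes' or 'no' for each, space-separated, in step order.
Answer: no no no no no yes yes

Derivation:
Step 1: SEND seq=5015 -> out-of-order
Step 2: SEND seq=5075 -> out-of-order
Step 3: SEND seq=5265 -> out-of-order
Step 4: SEND seq=5412 -> out-of-order
Step 5: SEND seq=5611 -> out-of-order
Step 6: SEND seq=5000 -> in-order
Step 7: SEND seq=5651 -> in-order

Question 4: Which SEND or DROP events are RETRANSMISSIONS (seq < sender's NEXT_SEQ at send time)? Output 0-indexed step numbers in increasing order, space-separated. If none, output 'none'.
Answer: 6

Derivation:
Step 0: DROP seq=5000 -> fresh
Step 1: SEND seq=5015 -> fresh
Step 2: SEND seq=5075 -> fresh
Step 3: SEND seq=5265 -> fresh
Step 4: SEND seq=5412 -> fresh
Step 5: SEND seq=5611 -> fresh
Step 6: SEND seq=5000 -> retransmit
Step 7: SEND seq=5651 -> fresh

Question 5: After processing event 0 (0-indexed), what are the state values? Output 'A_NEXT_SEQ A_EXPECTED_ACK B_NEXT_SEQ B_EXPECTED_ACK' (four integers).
After event 0: A_seq=5015 A_ack=0 B_seq=0 B_ack=5000

5015 0 0 5000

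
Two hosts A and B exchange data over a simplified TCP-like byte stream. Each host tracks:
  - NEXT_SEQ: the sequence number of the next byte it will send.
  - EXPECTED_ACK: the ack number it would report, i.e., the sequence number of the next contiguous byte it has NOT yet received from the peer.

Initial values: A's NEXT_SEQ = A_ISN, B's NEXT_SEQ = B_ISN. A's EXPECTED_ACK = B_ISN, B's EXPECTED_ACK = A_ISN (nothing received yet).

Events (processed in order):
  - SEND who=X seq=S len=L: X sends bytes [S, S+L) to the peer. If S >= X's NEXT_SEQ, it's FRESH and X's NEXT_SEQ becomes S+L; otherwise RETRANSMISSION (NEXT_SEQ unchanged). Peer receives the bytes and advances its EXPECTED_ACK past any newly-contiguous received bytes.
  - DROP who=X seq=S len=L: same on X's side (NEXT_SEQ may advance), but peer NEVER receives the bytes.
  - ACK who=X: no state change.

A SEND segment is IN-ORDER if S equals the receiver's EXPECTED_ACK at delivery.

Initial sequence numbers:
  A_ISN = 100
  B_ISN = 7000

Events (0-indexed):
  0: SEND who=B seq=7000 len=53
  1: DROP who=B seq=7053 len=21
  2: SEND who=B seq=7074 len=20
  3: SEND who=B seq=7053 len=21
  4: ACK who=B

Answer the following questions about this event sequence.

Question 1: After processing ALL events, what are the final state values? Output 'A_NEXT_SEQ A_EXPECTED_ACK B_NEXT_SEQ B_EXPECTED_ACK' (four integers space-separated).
Answer: 100 7094 7094 100

Derivation:
After event 0: A_seq=100 A_ack=7053 B_seq=7053 B_ack=100
After event 1: A_seq=100 A_ack=7053 B_seq=7074 B_ack=100
After event 2: A_seq=100 A_ack=7053 B_seq=7094 B_ack=100
After event 3: A_seq=100 A_ack=7094 B_seq=7094 B_ack=100
After event 4: A_seq=100 A_ack=7094 B_seq=7094 B_ack=100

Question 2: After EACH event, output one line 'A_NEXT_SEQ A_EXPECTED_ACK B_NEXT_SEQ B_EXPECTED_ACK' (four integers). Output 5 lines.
100 7053 7053 100
100 7053 7074 100
100 7053 7094 100
100 7094 7094 100
100 7094 7094 100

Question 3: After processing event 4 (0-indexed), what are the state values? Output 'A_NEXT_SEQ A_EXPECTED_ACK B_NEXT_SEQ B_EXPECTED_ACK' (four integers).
After event 0: A_seq=100 A_ack=7053 B_seq=7053 B_ack=100
After event 1: A_seq=100 A_ack=7053 B_seq=7074 B_ack=100
After event 2: A_seq=100 A_ack=7053 B_seq=7094 B_ack=100
After event 3: A_seq=100 A_ack=7094 B_seq=7094 B_ack=100
After event 4: A_seq=100 A_ack=7094 B_seq=7094 B_ack=100

100 7094 7094 100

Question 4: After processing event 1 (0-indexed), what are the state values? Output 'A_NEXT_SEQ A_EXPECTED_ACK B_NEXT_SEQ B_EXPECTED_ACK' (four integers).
After event 0: A_seq=100 A_ack=7053 B_seq=7053 B_ack=100
After event 1: A_seq=100 A_ack=7053 B_seq=7074 B_ack=100

100 7053 7074 100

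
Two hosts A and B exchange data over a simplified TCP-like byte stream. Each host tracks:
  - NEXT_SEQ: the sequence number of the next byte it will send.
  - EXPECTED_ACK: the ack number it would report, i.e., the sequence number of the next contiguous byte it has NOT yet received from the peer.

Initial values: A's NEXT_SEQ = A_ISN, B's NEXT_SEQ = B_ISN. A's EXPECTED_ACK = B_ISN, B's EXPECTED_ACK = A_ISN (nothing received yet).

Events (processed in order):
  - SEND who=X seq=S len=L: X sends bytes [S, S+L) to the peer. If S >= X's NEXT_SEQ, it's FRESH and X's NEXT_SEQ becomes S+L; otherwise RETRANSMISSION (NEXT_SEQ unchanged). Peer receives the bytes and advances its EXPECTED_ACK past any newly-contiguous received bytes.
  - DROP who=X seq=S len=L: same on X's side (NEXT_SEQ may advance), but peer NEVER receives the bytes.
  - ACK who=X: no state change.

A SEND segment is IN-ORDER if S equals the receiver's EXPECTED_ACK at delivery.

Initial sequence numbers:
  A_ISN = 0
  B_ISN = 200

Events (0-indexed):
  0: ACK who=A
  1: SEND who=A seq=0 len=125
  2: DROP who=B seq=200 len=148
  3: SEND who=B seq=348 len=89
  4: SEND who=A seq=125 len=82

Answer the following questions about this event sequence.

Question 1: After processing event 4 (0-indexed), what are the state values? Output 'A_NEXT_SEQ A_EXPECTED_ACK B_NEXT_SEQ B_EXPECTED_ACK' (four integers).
After event 0: A_seq=0 A_ack=200 B_seq=200 B_ack=0
After event 1: A_seq=125 A_ack=200 B_seq=200 B_ack=125
After event 2: A_seq=125 A_ack=200 B_seq=348 B_ack=125
After event 3: A_seq=125 A_ack=200 B_seq=437 B_ack=125
After event 4: A_seq=207 A_ack=200 B_seq=437 B_ack=207

207 200 437 207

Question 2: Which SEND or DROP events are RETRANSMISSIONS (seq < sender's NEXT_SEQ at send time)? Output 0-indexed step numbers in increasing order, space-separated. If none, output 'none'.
Step 1: SEND seq=0 -> fresh
Step 2: DROP seq=200 -> fresh
Step 3: SEND seq=348 -> fresh
Step 4: SEND seq=125 -> fresh

Answer: none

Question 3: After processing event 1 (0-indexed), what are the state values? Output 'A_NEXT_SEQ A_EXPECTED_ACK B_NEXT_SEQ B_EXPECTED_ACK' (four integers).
After event 0: A_seq=0 A_ack=200 B_seq=200 B_ack=0
After event 1: A_seq=125 A_ack=200 B_seq=200 B_ack=125

125 200 200 125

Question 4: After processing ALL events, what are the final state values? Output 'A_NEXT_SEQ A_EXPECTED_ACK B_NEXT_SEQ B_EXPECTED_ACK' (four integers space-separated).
Answer: 207 200 437 207

Derivation:
After event 0: A_seq=0 A_ack=200 B_seq=200 B_ack=0
After event 1: A_seq=125 A_ack=200 B_seq=200 B_ack=125
After event 2: A_seq=125 A_ack=200 B_seq=348 B_ack=125
After event 3: A_seq=125 A_ack=200 B_seq=437 B_ack=125
After event 4: A_seq=207 A_ack=200 B_seq=437 B_ack=207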